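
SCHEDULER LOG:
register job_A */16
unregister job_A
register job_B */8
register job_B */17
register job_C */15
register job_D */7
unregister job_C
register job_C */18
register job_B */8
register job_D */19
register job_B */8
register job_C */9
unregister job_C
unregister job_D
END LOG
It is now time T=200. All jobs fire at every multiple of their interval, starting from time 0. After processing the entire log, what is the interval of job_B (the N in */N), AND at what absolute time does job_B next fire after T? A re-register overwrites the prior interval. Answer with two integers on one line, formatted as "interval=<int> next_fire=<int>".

Op 1: register job_A */16 -> active={job_A:*/16}
Op 2: unregister job_A -> active={}
Op 3: register job_B */8 -> active={job_B:*/8}
Op 4: register job_B */17 -> active={job_B:*/17}
Op 5: register job_C */15 -> active={job_B:*/17, job_C:*/15}
Op 6: register job_D */7 -> active={job_B:*/17, job_C:*/15, job_D:*/7}
Op 7: unregister job_C -> active={job_B:*/17, job_D:*/7}
Op 8: register job_C */18 -> active={job_B:*/17, job_C:*/18, job_D:*/7}
Op 9: register job_B */8 -> active={job_B:*/8, job_C:*/18, job_D:*/7}
Op 10: register job_D */19 -> active={job_B:*/8, job_C:*/18, job_D:*/19}
Op 11: register job_B */8 -> active={job_B:*/8, job_C:*/18, job_D:*/19}
Op 12: register job_C */9 -> active={job_B:*/8, job_C:*/9, job_D:*/19}
Op 13: unregister job_C -> active={job_B:*/8, job_D:*/19}
Op 14: unregister job_D -> active={job_B:*/8}
Final interval of job_B = 8
Next fire of job_B after T=200: (200//8+1)*8 = 208

Answer: interval=8 next_fire=208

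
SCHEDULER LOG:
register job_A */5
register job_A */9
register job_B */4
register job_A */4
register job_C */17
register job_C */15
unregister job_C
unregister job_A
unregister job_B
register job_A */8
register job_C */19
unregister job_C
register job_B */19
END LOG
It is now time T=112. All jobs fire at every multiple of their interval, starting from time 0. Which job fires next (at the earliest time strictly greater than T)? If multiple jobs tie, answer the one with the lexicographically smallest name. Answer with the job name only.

Op 1: register job_A */5 -> active={job_A:*/5}
Op 2: register job_A */9 -> active={job_A:*/9}
Op 3: register job_B */4 -> active={job_A:*/9, job_B:*/4}
Op 4: register job_A */4 -> active={job_A:*/4, job_B:*/4}
Op 5: register job_C */17 -> active={job_A:*/4, job_B:*/4, job_C:*/17}
Op 6: register job_C */15 -> active={job_A:*/4, job_B:*/4, job_C:*/15}
Op 7: unregister job_C -> active={job_A:*/4, job_B:*/4}
Op 8: unregister job_A -> active={job_B:*/4}
Op 9: unregister job_B -> active={}
Op 10: register job_A */8 -> active={job_A:*/8}
Op 11: register job_C */19 -> active={job_A:*/8, job_C:*/19}
Op 12: unregister job_C -> active={job_A:*/8}
Op 13: register job_B */19 -> active={job_A:*/8, job_B:*/19}
  job_A: interval 8, next fire after T=112 is 120
  job_B: interval 19, next fire after T=112 is 114
Earliest = 114, winner (lex tiebreak) = job_B

Answer: job_B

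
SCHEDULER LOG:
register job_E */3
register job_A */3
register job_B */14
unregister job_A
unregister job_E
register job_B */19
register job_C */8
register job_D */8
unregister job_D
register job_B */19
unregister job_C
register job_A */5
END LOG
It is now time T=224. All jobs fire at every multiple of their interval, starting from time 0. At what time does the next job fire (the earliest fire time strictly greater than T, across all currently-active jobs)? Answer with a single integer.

Op 1: register job_E */3 -> active={job_E:*/3}
Op 2: register job_A */3 -> active={job_A:*/3, job_E:*/3}
Op 3: register job_B */14 -> active={job_A:*/3, job_B:*/14, job_E:*/3}
Op 4: unregister job_A -> active={job_B:*/14, job_E:*/3}
Op 5: unregister job_E -> active={job_B:*/14}
Op 6: register job_B */19 -> active={job_B:*/19}
Op 7: register job_C */8 -> active={job_B:*/19, job_C:*/8}
Op 8: register job_D */8 -> active={job_B:*/19, job_C:*/8, job_D:*/8}
Op 9: unregister job_D -> active={job_B:*/19, job_C:*/8}
Op 10: register job_B */19 -> active={job_B:*/19, job_C:*/8}
Op 11: unregister job_C -> active={job_B:*/19}
Op 12: register job_A */5 -> active={job_A:*/5, job_B:*/19}
  job_A: interval 5, next fire after T=224 is 225
  job_B: interval 19, next fire after T=224 is 228
Earliest fire time = 225 (job job_A)

Answer: 225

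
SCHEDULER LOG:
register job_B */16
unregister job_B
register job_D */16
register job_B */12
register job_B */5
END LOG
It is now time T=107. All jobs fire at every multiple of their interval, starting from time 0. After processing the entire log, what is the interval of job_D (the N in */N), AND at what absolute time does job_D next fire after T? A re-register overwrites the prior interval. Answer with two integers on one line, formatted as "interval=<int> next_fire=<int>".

Op 1: register job_B */16 -> active={job_B:*/16}
Op 2: unregister job_B -> active={}
Op 3: register job_D */16 -> active={job_D:*/16}
Op 4: register job_B */12 -> active={job_B:*/12, job_D:*/16}
Op 5: register job_B */5 -> active={job_B:*/5, job_D:*/16}
Final interval of job_D = 16
Next fire of job_D after T=107: (107//16+1)*16 = 112

Answer: interval=16 next_fire=112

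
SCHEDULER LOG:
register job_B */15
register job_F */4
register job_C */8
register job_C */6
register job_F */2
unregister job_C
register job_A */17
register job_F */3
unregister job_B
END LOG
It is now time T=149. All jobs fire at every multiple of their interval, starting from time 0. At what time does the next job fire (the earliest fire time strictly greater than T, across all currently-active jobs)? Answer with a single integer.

Op 1: register job_B */15 -> active={job_B:*/15}
Op 2: register job_F */4 -> active={job_B:*/15, job_F:*/4}
Op 3: register job_C */8 -> active={job_B:*/15, job_C:*/8, job_F:*/4}
Op 4: register job_C */6 -> active={job_B:*/15, job_C:*/6, job_F:*/4}
Op 5: register job_F */2 -> active={job_B:*/15, job_C:*/6, job_F:*/2}
Op 6: unregister job_C -> active={job_B:*/15, job_F:*/2}
Op 7: register job_A */17 -> active={job_A:*/17, job_B:*/15, job_F:*/2}
Op 8: register job_F */3 -> active={job_A:*/17, job_B:*/15, job_F:*/3}
Op 9: unregister job_B -> active={job_A:*/17, job_F:*/3}
  job_A: interval 17, next fire after T=149 is 153
  job_F: interval 3, next fire after T=149 is 150
Earliest fire time = 150 (job job_F)

Answer: 150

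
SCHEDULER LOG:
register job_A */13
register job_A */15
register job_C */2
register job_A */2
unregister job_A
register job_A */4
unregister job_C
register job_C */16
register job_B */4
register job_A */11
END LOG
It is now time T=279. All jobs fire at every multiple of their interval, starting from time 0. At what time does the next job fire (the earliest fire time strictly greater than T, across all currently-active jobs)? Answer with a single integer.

Answer: 280

Derivation:
Op 1: register job_A */13 -> active={job_A:*/13}
Op 2: register job_A */15 -> active={job_A:*/15}
Op 3: register job_C */2 -> active={job_A:*/15, job_C:*/2}
Op 4: register job_A */2 -> active={job_A:*/2, job_C:*/2}
Op 5: unregister job_A -> active={job_C:*/2}
Op 6: register job_A */4 -> active={job_A:*/4, job_C:*/2}
Op 7: unregister job_C -> active={job_A:*/4}
Op 8: register job_C */16 -> active={job_A:*/4, job_C:*/16}
Op 9: register job_B */4 -> active={job_A:*/4, job_B:*/4, job_C:*/16}
Op 10: register job_A */11 -> active={job_A:*/11, job_B:*/4, job_C:*/16}
  job_A: interval 11, next fire after T=279 is 286
  job_B: interval 4, next fire after T=279 is 280
  job_C: interval 16, next fire after T=279 is 288
Earliest fire time = 280 (job job_B)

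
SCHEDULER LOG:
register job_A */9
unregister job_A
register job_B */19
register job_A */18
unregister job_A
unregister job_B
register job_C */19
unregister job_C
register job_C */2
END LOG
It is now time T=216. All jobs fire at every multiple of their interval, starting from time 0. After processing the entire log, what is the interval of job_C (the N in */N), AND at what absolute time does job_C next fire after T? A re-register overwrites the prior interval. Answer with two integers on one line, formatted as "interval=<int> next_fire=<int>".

Answer: interval=2 next_fire=218

Derivation:
Op 1: register job_A */9 -> active={job_A:*/9}
Op 2: unregister job_A -> active={}
Op 3: register job_B */19 -> active={job_B:*/19}
Op 4: register job_A */18 -> active={job_A:*/18, job_B:*/19}
Op 5: unregister job_A -> active={job_B:*/19}
Op 6: unregister job_B -> active={}
Op 7: register job_C */19 -> active={job_C:*/19}
Op 8: unregister job_C -> active={}
Op 9: register job_C */2 -> active={job_C:*/2}
Final interval of job_C = 2
Next fire of job_C after T=216: (216//2+1)*2 = 218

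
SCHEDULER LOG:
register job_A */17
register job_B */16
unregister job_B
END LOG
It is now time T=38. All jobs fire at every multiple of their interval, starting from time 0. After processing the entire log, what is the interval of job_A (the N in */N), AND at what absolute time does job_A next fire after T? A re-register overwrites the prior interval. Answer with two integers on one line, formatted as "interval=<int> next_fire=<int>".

Op 1: register job_A */17 -> active={job_A:*/17}
Op 2: register job_B */16 -> active={job_A:*/17, job_B:*/16}
Op 3: unregister job_B -> active={job_A:*/17}
Final interval of job_A = 17
Next fire of job_A after T=38: (38//17+1)*17 = 51

Answer: interval=17 next_fire=51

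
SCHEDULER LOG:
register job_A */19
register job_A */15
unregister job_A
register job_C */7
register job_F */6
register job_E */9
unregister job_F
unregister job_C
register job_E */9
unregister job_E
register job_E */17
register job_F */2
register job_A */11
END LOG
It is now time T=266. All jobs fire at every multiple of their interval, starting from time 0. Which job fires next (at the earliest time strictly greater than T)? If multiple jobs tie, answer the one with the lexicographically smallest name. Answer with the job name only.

Op 1: register job_A */19 -> active={job_A:*/19}
Op 2: register job_A */15 -> active={job_A:*/15}
Op 3: unregister job_A -> active={}
Op 4: register job_C */7 -> active={job_C:*/7}
Op 5: register job_F */6 -> active={job_C:*/7, job_F:*/6}
Op 6: register job_E */9 -> active={job_C:*/7, job_E:*/9, job_F:*/6}
Op 7: unregister job_F -> active={job_C:*/7, job_E:*/9}
Op 8: unregister job_C -> active={job_E:*/9}
Op 9: register job_E */9 -> active={job_E:*/9}
Op 10: unregister job_E -> active={}
Op 11: register job_E */17 -> active={job_E:*/17}
Op 12: register job_F */2 -> active={job_E:*/17, job_F:*/2}
Op 13: register job_A */11 -> active={job_A:*/11, job_E:*/17, job_F:*/2}
  job_A: interval 11, next fire after T=266 is 275
  job_E: interval 17, next fire after T=266 is 272
  job_F: interval 2, next fire after T=266 is 268
Earliest = 268, winner (lex tiebreak) = job_F

Answer: job_F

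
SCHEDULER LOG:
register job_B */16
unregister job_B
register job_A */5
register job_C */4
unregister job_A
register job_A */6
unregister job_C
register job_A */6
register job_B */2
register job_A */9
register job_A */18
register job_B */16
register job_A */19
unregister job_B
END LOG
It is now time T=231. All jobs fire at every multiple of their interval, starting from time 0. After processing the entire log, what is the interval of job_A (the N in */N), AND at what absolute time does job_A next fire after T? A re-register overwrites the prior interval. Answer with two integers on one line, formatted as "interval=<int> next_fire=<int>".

Op 1: register job_B */16 -> active={job_B:*/16}
Op 2: unregister job_B -> active={}
Op 3: register job_A */5 -> active={job_A:*/5}
Op 4: register job_C */4 -> active={job_A:*/5, job_C:*/4}
Op 5: unregister job_A -> active={job_C:*/4}
Op 6: register job_A */6 -> active={job_A:*/6, job_C:*/4}
Op 7: unregister job_C -> active={job_A:*/6}
Op 8: register job_A */6 -> active={job_A:*/6}
Op 9: register job_B */2 -> active={job_A:*/6, job_B:*/2}
Op 10: register job_A */9 -> active={job_A:*/9, job_B:*/2}
Op 11: register job_A */18 -> active={job_A:*/18, job_B:*/2}
Op 12: register job_B */16 -> active={job_A:*/18, job_B:*/16}
Op 13: register job_A */19 -> active={job_A:*/19, job_B:*/16}
Op 14: unregister job_B -> active={job_A:*/19}
Final interval of job_A = 19
Next fire of job_A after T=231: (231//19+1)*19 = 247

Answer: interval=19 next_fire=247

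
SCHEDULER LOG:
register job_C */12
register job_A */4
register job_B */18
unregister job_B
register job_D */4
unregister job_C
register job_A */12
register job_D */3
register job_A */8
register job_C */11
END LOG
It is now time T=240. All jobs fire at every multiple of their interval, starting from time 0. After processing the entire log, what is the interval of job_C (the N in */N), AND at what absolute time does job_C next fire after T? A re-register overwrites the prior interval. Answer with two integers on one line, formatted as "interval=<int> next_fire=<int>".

Answer: interval=11 next_fire=242

Derivation:
Op 1: register job_C */12 -> active={job_C:*/12}
Op 2: register job_A */4 -> active={job_A:*/4, job_C:*/12}
Op 3: register job_B */18 -> active={job_A:*/4, job_B:*/18, job_C:*/12}
Op 4: unregister job_B -> active={job_A:*/4, job_C:*/12}
Op 5: register job_D */4 -> active={job_A:*/4, job_C:*/12, job_D:*/4}
Op 6: unregister job_C -> active={job_A:*/4, job_D:*/4}
Op 7: register job_A */12 -> active={job_A:*/12, job_D:*/4}
Op 8: register job_D */3 -> active={job_A:*/12, job_D:*/3}
Op 9: register job_A */8 -> active={job_A:*/8, job_D:*/3}
Op 10: register job_C */11 -> active={job_A:*/8, job_C:*/11, job_D:*/3}
Final interval of job_C = 11
Next fire of job_C after T=240: (240//11+1)*11 = 242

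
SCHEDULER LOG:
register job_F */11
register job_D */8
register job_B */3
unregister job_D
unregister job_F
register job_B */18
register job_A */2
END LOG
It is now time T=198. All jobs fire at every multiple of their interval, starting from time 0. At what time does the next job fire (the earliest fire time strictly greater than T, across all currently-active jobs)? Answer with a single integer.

Op 1: register job_F */11 -> active={job_F:*/11}
Op 2: register job_D */8 -> active={job_D:*/8, job_F:*/11}
Op 3: register job_B */3 -> active={job_B:*/3, job_D:*/8, job_F:*/11}
Op 4: unregister job_D -> active={job_B:*/3, job_F:*/11}
Op 5: unregister job_F -> active={job_B:*/3}
Op 6: register job_B */18 -> active={job_B:*/18}
Op 7: register job_A */2 -> active={job_A:*/2, job_B:*/18}
  job_A: interval 2, next fire after T=198 is 200
  job_B: interval 18, next fire after T=198 is 216
Earliest fire time = 200 (job job_A)

Answer: 200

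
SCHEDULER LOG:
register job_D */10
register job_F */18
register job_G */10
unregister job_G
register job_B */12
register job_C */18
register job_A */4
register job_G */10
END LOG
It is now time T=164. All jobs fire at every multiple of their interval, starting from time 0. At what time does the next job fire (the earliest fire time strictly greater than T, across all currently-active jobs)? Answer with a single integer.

Op 1: register job_D */10 -> active={job_D:*/10}
Op 2: register job_F */18 -> active={job_D:*/10, job_F:*/18}
Op 3: register job_G */10 -> active={job_D:*/10, job_F:*/18, job_G:*/10}
Op 4: unregister job_G -> active={job_D:*/10, job_F:*/18}
Op 5: register job_B */12 -> active={job_B:*/12, job_D:*/10, job_F:*/18}
Op 6: register job_C */18 -> active={job_B:*/12, job_C:*/18, job_D:*/10, job_F:*/18}
Op 7: register job_A */4 -> active={job_A:*/4, job_B:*/12, job_C:*/18, job_D:*/10, job_F:*/18}
Op 8: register job_G */10 -> active={job_A:*/4, job_B:*/12, job_C:*/18, job_D:*/10, job_F:*/18, job_G:*/10}
  job_A: interval 4, next fire after T=164 is 168
  job_B: interval 12, next fire after T=164 is 168
  job_C: interval 18, next fire after T=164 is 180
  job_D: interval 10, next fire after T=164 is 170
  job_F: interval 18, next fire after T=164 is 180
  job_G: interval 10, next fire after T=164 is 170
Earliest fire time = 168 (job job_A)

Answer: 168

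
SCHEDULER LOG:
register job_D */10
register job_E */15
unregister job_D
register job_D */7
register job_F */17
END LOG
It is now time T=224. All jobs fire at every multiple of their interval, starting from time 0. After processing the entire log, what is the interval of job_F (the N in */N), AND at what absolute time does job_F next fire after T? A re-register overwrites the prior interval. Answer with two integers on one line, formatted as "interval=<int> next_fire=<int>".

Op 1: register job_D */10 -> active={job_D:*/10}
Op 2: register job_E */15 -> active={job_D:*/10, job_E:*/15}
Op 3: unregister job_D -> active={job_E:*/15}
Op 4: register job_D */7 -> active={job_D:*/7, job_E:*/15}
Op 5: register job_F */17 -> active={job_D:*/7, job_E:*/15, job_F:*/17}
Final interval of job_F = 17
Next fire of job_F after T=224: (224//17+1)*17 = 238

Answer: interval=17 next_fire=238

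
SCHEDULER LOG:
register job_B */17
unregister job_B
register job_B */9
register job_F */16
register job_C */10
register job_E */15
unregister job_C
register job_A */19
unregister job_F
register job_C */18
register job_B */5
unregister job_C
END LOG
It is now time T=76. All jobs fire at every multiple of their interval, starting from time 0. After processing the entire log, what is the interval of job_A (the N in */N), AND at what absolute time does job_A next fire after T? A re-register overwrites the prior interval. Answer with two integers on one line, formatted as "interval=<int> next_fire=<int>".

Answer: interval=19 next_fire=95

Derivation:
Op 1: register job_B */17 -> active={job_B:*/17}
Op 2: unregister job_B -> active={}
Op 3: register job_B */9 -> active={job_B:*/9}
Op 4: register job_F */16 -> active={job_B:*/9, job_F:*/16}
Op 5: register job_C */10 -> active={job_B:*/9, job_C:*/10, job_F:*/16}
Op 6: register job_E */15 -> active={job_B:*/9, job_C:*/10, job_E:*/15, job_F:*/16}
Op 7: unregister job_C -> active={job_B:*/9, job_E:*/15, job_F:*/16}
Op 8: register job_A */19 -> active={job_A:*/19, job_B:*/9, job_E:*/15, job_F:*/16}
Op 9: unregister job_F -> active={job_A:*/19, job_B:*/9, job_E:*/15}
Op 10: register job_C */18 -> active={job_A:*/19, job_B:*/9, job_C:*/18, job_E:*/15}
Op 11: register job_B */5 -> active={job_A:*/19, job_B:*/5, job_C:*/18, job_E:*/15}
Op 12: unregister job_C -> active={job_A:*/19, job_B:*/5, job_E:*/15}
Final interval of job_A = 19
Next fire of job_A after T=76: (76//19+1)*19 = 95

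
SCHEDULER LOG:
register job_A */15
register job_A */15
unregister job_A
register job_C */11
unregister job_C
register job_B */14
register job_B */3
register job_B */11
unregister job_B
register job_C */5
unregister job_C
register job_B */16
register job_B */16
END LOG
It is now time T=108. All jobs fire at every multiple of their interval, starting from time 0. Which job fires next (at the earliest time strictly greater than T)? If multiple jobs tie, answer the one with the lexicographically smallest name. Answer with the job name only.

Op 1: register job_A */15 -> active={job_A:*/15}
Op 2: register job_A */15 -> active={job_A:*/15}
Op 3: unregister job_A -> active={}
Op 4: register job_C */11 -> active={job_C:*/11}
Op 5: unregister job_C -> active={}
Op 6: register job_B */14 -> active={job_B:*/14}
Op 7: register job_B */3 -> active={job_B:*/3}
Op 8: register job_B */11 -> active={job_B:*/11}
Op 9: unregister job_B -> active={}
Op 10: register job_C */5 -> active={job_C:*/5}
Op 11: unregister job_C -> active={}
Op 12: register job_B */16 -> active={job_B:*/16}
Op 13: register job_B */16 -> active={job_B:*/16}
  job_B: interval 16, next fire after T=108 is 112
Earliest = 112, winner (lex tiebreak) = job_B

Answer: job_B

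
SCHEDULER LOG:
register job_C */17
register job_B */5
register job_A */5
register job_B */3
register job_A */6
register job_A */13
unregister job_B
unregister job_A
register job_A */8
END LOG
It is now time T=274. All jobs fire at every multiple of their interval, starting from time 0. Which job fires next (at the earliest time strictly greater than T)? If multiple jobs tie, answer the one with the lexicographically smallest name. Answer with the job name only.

Op 1: register job_C */17 -> active={job_C:*/17}
Op 2: register job_B */5 -> active={job_B:*/5, job_C:*/17}
Op 3: register job_A */5 -> active={job_A:*/5, job_B:*/5, job_C:*/17}
Op 4: register job_B */3 -> active={job_A:*/5, job_B:*/3, job_C:*/17}
Op 5: register job_A */6 -> active={job_A:*/6, job_B:*/3, job_C:*/17}
Op 6: register job_A */13 -> active={job_A:*/13, job_B:*/3, job_C:*/17}
Op 7: unregister job_B -> active={job_A:*/13, job_C:*/17}
Op 8: unregister job_A -> active={job_C:*/17}
Op 9: register job_A */8 -> active={job_A:*/8, job_C:*/17}
  job_A: interval 8, next fire after T=274 is 280
  job_C: interval 17, next fire after T=274 is 289
Earliest = 280, winner (lex tiebreak) = job_A

Answer: job_A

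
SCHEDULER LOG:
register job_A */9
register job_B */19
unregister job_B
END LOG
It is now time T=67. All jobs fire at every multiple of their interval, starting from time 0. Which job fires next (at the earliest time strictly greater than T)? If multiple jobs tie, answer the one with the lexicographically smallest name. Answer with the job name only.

Answer: job_A

Derivation:
Op 1: register job_A */9 -> active={job_A:*/9}
Op 2: register job_B */19 -> active={job_A:*/9, job_B:*/19}
Op 3: unregister job_B -> active={job_A:*/9}
  job_A: interval 9, next fire after T=67 is 72
Earliest = 72, winner (lex tiebreak) = job_A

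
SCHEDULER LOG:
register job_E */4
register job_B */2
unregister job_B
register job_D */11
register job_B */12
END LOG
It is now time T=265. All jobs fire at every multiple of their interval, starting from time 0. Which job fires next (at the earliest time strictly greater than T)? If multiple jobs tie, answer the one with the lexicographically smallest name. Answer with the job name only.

Op 1: register job_E */4 -> active={job_E:*/4}
Op 2: register job_B */2 -> active={job_B:*/2, job_E:*/4}
Op 3: unregister job_B -> active={job_E:*/4}
Op 4: register job_D */11 -> active={job_D:*/11, job_E:*/4}
Op 5: register job_B */12 -> active={job_B:*/12, job_D:*/11, job_E:*/4}
  job_B: interval 12, next fire after T=265 is 276
  job_D: interval 11, next fire after T=265 is 275
  job_E: interval 4, next fire after T=265 is 268
Earliest = 268, winner (lex tiebreak) = job_E

Answer: job_E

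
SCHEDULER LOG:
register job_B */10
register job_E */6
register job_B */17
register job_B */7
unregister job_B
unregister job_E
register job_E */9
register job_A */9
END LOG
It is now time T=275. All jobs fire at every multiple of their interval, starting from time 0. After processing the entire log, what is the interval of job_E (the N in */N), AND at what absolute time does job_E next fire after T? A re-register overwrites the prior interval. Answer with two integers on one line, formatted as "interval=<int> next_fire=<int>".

Op 1: register job_B */10 -> active={job_B:*/10}
Op 2: register job_E */6 -> active={job_B:*/10, job_E:*/6}
Op 3: register job_B */17 -> active={job_B:*/17, job_E:*/6}
Op 4: register job_B */7 -> active={job_B:*/7, job_E:*/6}
Op 5: unregister job_B -> active={job_E:*/6}
Op 6: unregister job_E -> active={}
Op 7: register job_E */9 -> active={job_E:*/9}
Op 8: register job_A */9 -> active={job_A:*/9, job_E:*/9}
Final interval of job_E = 9
Next fire of job_E after T=275: (275//9+1)*9 = 279

Answer: interval=9 next_fire=279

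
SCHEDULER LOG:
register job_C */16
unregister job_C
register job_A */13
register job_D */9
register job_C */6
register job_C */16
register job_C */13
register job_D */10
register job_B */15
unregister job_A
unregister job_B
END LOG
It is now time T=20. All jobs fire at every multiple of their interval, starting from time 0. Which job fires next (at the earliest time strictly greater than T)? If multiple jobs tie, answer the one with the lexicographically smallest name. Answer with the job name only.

Op 1: register job_C */16 -> active={job_C:*/16}
Op 2: unregister job_C -> active={}
Op 3: register job_A */13 -> active={job_A:*/13}
Op 4: register job_D */9 -> active={job_A:*/13, job_D:*/9}
Op 5: register job_C */6 -> active={job_A:*/13, job_C:*/6, job_D:*/9}
Op 6: register job_C */16 -> active={job_A:*/13, job_C:*/16, job_D:*/9}
Op 7: register job_C */13 -> active={job_A:*/13, job_C:*/13, job_D:*/9}
Op 8: register job_D */10 -> active={job_A:*/13, job_C:*/13, job_D:*/10}
Op 9: register job_B */15 -> active={job_A:*/13, job_B:*/15, job_C:*/13, job_D:*/10}
Op 10: unregister job_A -> active={job_B:*/15, job_C:*/13, job_D:*/10}
Op 11: unregister job_B -> active={job_C:*/13, job_D:*/10}
  job_C: interval 13, next fire after T=20 is 26
  job_D: interval 10, next fire after T=20 is 30
Earliest = 26, winner (lex tiebreak) = job_C

Answer: job_C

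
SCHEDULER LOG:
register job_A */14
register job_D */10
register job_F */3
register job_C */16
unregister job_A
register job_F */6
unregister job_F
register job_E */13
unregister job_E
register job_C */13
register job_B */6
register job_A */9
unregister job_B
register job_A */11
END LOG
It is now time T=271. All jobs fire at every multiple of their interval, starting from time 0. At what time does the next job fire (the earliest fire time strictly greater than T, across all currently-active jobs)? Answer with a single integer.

Answer: 273

Derivation:
Op 1: register job_A */14 -> active={job_A:*/14}
Op 2: register job_D */10 -> active={job_A:*/14, job_D:*/10}
Op 3: register job_F */3 -> active={job_A:*/14, job_D:*/10, job_F:*/3}
Op 4: register job_C */16 -> active={job_A:*/14, job_C:*/16, job_D:*/10, job_F:*/3}
Op 5: unregister job_A -> active={job_C:*/16, job_D:*/10, job_F:*/3}
Op 6: register job_F */6 -> active={job_C:*/16, job_D:*/10, job_F:*/6}
Op 7: unregister job_F -> active={job_C:*/16, job_D:*/10}
Op 8: register job_E */13 -> active={job_C:*/16, job_D:*/10, job_E:*/13}
Op 9: unregister job_E -> active={job_C:*/16, job_D:*/10}
Op 10: register job_C */13 -> active={job_C:*/13, job_D:*/10}
Op 11: register job_B */6 -> active={job_B:*/6, job_C:*/13, job_D:*/10}
Op 12: register job_A */9 -> active={job_A:*/9, job_B:*/6, job_C:*/13, job_D:*/10}
Op 13: unregister job_B -> active={job_A:*/9, job_C:*/13, job_D:*/10}
Op 14: register job_A */11 -> active={job_A:*/11, job_C:*/13, job_D:*/10}
  job_A: interval 11, next fire after T=271 is 275
  job_C: interval 13, next fire after T=271 is 273
  job_D: interval 10, next fire after T=271 is 280
Earliest fire time = 273 (job job_C)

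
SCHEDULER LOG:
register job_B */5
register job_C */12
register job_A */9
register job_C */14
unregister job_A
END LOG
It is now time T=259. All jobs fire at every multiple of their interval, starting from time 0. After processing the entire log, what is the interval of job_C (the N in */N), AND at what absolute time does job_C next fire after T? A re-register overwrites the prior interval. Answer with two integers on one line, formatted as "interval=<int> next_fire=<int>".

Op 1: register job_B */5 -> active={job_B:*/5}
Op 2: register job_C */12 -> active={job_B:*/5, job_C:*/12}
Op 3: register job_A */9 -> active={job_A:*/9, job_B:*/5, job_C:*/12}
Op 4: register job_C */14 -> active={job_A:*/9, job_B:*/5, job_C:*/14}
Op 5: unregister job_A -> active={job_B:*/5, job_C:*/14}
Final interval of job_C = 14
Next fire of job_C after T=259: (259//14+1)*14 = 266

Answer: interval=14 next_fire=266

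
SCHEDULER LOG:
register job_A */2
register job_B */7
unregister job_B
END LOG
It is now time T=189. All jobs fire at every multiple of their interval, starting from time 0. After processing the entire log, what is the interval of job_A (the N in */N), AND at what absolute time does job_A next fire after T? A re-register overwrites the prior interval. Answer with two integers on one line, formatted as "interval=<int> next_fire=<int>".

Op 1: register job_A */2 -> active={job_A:*/2}
Op 2: register job_B */7 -> active={job_A:*/2, job_B:*/7}
Op 3: unregister job_B -> active={job_A:*/2}
Final interval of job_A = 2
Next fire of job_A after T=189: (189//2+1)*2 = 190

Answer: interval=2 next_fire=190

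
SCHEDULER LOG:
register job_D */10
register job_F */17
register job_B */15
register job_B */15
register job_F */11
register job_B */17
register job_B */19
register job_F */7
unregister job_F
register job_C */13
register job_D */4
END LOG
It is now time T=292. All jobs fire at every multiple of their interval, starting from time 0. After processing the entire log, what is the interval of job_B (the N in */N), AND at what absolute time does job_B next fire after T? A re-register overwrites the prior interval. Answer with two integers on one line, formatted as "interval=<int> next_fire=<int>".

Op 1: register job_D */10 -> active={job_D:*/10}
Op 2: register job_F */17 -> active={job_D:*/10, job_F:*/17}
Op 3: register job_B */15 -> active={job_B:*/15, job_D:*/10, job_F:*/17}
Op 4: register job_B */15 -> active={job_B:*/15, job_D:*/10, job_F:*/17}
Op 5: register job_F */11 -> active={job_B:*/15, job_D:*/10, job_F:*/11}
Op 6: register job_B */17 -> active={job_B:*/17, job_D:*/10, job_F:*/11}
Op 7: register job_B */19 -> active={job_B:*/19, job_D:*/10, job_F:*/11}
Op 8: register job_F */7 -> active={job_B:*/19, job_D:*/10, job_F:*/7}
Op 9: unregister job_F -> active={job_B:*/19, job_D:*/10}
Op 10: register job_C */13 -> active={job_B:*/19, job_C:*/13, job_D:*/10}
Op 11: register job_D */4 -> active={job_B:*/19, job_C:*/13, job_D:*/4}
Final interval of job_B = 19
Next fire of job_B after T=292: (292//19+1)*19 = 304

Answer: interval=19 next_fire=304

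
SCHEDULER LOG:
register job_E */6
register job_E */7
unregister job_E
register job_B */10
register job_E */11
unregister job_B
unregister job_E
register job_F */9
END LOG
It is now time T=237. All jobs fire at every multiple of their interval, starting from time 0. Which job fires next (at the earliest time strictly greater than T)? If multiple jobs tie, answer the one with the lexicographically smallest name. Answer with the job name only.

Answer: job_F

Derivation:
Op 1: register job_E */6 -> active={job_E:*/6}
Op 2: register job_E */7 -> active={job_E:*/7}
Op 3: unregister job_E -> active={}
Op 4: register job_B */10 -> active={job_B:*/10}
Op 5: register job_E */11 -> active={job_B:*/10, job_E:*/11}
Op 6: unregister job_B -> active={job_E:*/11}
Op 7: unregister job_E -> active={}
Op 8: register job_F */9 -> active={job_F:*/9}
  job_F: interval 9, next fire after T=237 is 243
Earliest = 243, winner (lex tiebreak) = job_F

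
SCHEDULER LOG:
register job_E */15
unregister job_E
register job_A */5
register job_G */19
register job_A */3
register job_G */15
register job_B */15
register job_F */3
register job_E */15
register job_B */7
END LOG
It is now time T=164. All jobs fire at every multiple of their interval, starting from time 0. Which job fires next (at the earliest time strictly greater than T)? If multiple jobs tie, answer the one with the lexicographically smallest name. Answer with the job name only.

Answer: job_A

Derivation:
Op 1: register job_E */15 -> active={job_E:*/15}
Op 2: unregister job_E -> active={}
Op 3: register job_A */5 -> active={job_A:*/5}
Op 4: register job_G */19 -> active={job_A:*/5, job_G:*/19}
Op 5: register job_A */3 -> active={job_A:*/3, job_G:*/19}
Op 6: register job_G */15 -> active={job_A:*/3, job_G:*/15}
Op 7: register job_B */15 -> active={job_A:*/3, job_B:*/15, job_G:*/15}
Op 8: register job_F */3 -> active={job_A:*/3, job_B:*/15, job_F:*/3, job_G:*/15}
Op 9: register job_E */15 -> active={job_A:*/3, job_B:*/15, job_E:*/15, job_F:*/3, job_G:*/15}
Op 10: register job_B */7 -> active={job_A:*/3, job_B:*/7, job_E:*/15, job_F:*/3, job_G:*/15}
  job_A: interval 3, next fire after T=164 is 165
  job_B: interval 7, next fire after T=164 is 168
  job_E: interval 15, next fire after T=164 is 165
  job_F: interval 3, next fire after T=164 is 165
  job_G: interval 15, next fire after T=164 is 165
Earliest = 165, winner (lex tiebreak) = job_A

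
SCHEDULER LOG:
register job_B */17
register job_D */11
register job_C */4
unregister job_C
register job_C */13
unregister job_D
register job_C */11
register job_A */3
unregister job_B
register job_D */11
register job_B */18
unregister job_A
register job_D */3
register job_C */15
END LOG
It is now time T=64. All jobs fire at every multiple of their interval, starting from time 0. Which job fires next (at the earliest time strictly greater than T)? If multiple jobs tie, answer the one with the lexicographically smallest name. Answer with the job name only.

Op 1: register job_B */17 -> active={job_B:*/17}
Op 2: register job_D */11 -> active={job_B:*/17, job_D:*/11}
Op 3: register job_C */4 -> active={job_B:*/17, job_C:*/4, job_D:*/11}
Op 4: unregister job_C -> active={job_B:*/17, job_D:*/11}
Op 5: register job_C */13 -> active={job_B:*/17, job_C:*/13, job_D:*/11}
Op 6: unregister job_D -> active={job_B:*/17, job_C:*/13}
Op 7: register job_C */11 -> active={job_B:*/17, job_C:*/11}
Op 8: register job_A */3 -> active={job_A:*/3, job_B:*/17, job_C:*/11}
Op 9: unregister job_B -> active={job_A:*/3, job_C:*/11}
Op 10: register job_D */11 -> active={job_A:*/3, job_C:*/11, job_D:*/11}
Op 11: register job_B */18 -> active={job_A:*/3, job_B:*/18, job_C:*/11, job_D:*/11}
Op 12: unregister job_A -> active={job_B:*/18, job_C:*/11, job_D:*/11}
Op 13: register job_D */3 -> active={job_B:*/18, job_C:*/11, job_D:*/3}
Op 14: register job_C */15 -> active={job_B:*/18, job_C:*/15, job_D:*/3}
  job_B: interval 18, next fire after T=64 is 72
  job_C: interval 15, next fire after T=64 is 75
  job_D: interval 3, next fire after T=64 is 66
Earliest = 66, winner (lex tiebreak) = job_D

Answer: job_D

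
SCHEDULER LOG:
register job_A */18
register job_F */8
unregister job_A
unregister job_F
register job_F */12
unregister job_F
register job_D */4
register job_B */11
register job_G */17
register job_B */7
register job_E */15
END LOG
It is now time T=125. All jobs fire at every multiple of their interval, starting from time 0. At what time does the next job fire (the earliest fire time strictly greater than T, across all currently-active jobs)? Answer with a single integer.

Answer: 126

Derivation:
Op 1: register job_A */18 -> active={job_A:*/18}
Op 2: register job_F */8 -> active={job_A:*/18, job_F:*/8}
Op 3: unregister job_A -> active={job_F:*/8}
Op 4: unregister job_F -> active={}
Op 5: register job_F */12 -> active={job_F:*/12}
Op 6: unregister job_F -> active={}
Op 7: register job_D */4 -> active={job_D:*/4}
Op 8: register job_B */11 -> active={job_B:*/11, job_D:*/4}
Op 9: register job_G */17 -> active={job_B:*/11, job_D:*/4, job_G:*/17}
Op 10: register job_B */7 -> active={job_B:*/7, job_D:*/4, job_G:*/17}
Op 11: register job_E */15 -> active={job_B:*/7, job_D:*/4, job_E:*/15, job_G:*/17}
  job_B: interval 7, next fire after T=125 is 126
  job_D: interval 4, next fire after T=125 is 128
  job_E: interval 15, next fire after T=125 is 135
  job_G: interval 17, next fire after T=125 is 136
Earliest fire time = 126 (job job_B)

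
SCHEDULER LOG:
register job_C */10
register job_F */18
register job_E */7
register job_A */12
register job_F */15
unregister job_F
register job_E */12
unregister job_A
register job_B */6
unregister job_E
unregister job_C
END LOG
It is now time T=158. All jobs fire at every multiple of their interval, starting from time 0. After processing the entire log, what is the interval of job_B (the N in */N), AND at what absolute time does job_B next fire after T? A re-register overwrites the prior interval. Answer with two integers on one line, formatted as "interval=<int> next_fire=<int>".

Answer: interval=6 next_fire=162

Derivation:
Op 1: register job_C */10 -> active={job_C:*/10}
Op 2: register job_F */18 -> active={job_C:*/10, job_F:*/18}
Op 3: register job_E */7 -> active={job_C:*/10, job_E:*/7, job_F:*/18}
Op 4: register job_A */12 -> active={job_A:*/12, job_C:*/10, job_E:*/7, job_F:*/18}
Op 5: register job_F */15 -> active={job_A:*/12, job_C:*/10, job_E:*/7, job_F:*/15}
Op 6: unregister job_F -> active={job_A:*/12, job_C:*/10, job_E:*/7}
Op 7: register job_E */12 -> active={job_A:*/12, job_C:*/10, job_E:*/12}
Op 8: unregister job_A -> active={job_C:*/10, job_E:*/12}
Op 9: register job_B */6 -> active={job_B:*/6, job_C:*/10, job_E:*/12}
Op 10: unregister job_E -> active={job_B:*/6, job_C:*/10}
Op 11: unregister job_C -> active={job_B:*/6}
Final interval of job_B = 6
Next fire of job_B after T=158: (158//6+1)*6 = 162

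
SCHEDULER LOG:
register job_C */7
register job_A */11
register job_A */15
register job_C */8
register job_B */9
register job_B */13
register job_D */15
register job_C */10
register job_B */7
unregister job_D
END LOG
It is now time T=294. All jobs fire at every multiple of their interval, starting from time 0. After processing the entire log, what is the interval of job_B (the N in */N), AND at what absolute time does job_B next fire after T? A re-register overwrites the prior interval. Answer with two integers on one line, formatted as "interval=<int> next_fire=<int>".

Answer: interval=7 next_fire=301

Derivation:
Op 1: register job_C */7 -> active={job_C:*/7}
Op 2: register job_A */11 -> active={job_A:*/11, job_C:*/7}
Op 3: register job_A */15 -> active={job_A:*/15, job_C:*/7}
Op 4: register job_C */8 -> active={job_A:*/15, job_C:*/8}
Op 5: register job_B */9 -> active={job_A:*/15, job_B:*/9, job_C:*/8}
Op 6: register job_B */13 -> active={job_A:*/15, job_B:*/13, job_C:*/8}
Op 7: register job_D */15 -> active={job_A:*/15, job_B:*/13, job_C:*/8, job_D:*/15}
Op 8: register job_C */10 -> active={job_A:*/15, job_B:*/13, job_C:*/10, job_D:*/15}
Op 9: register job_B */7 -> active={job_A:*/15, job_B:*/7, job_C:*/10, job_D:*/15}
Op 10: unregister job_D -> active={job_A:*/15, job_B:*/7, job_C:*/10}
Final interval of job_B = 7
Next fire of job_B after T=294: (294//7+1)*7 = 301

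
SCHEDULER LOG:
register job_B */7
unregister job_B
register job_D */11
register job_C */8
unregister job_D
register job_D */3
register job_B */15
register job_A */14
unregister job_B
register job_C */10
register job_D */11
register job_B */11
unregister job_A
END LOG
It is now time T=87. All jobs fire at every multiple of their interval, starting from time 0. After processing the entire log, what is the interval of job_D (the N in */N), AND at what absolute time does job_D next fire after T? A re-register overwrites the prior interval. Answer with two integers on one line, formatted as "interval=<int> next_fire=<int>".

Answer: interval=11 next_fire=88

Derivation:
Op 1: register job_B */7 -> active={job_B:*/7}
Op 2: unregister job_B -> active={}
Op 3: register job_D */11 -> active={job_D:*/11}
Op 4: register job_C */8 -> active={job_C:*/8, job_D:*/11}
Op 5: unregister job_D -> active={job_C:*/8}
Op 6: register job_D */3 -> active={job_C:*/8, job_D:*/3}
Op 7: register job_B */15 -> active={job_B:*/15, job_C:*/8, job_D:*/3}
Op 8: register job_A */14 -> active={job_A:*/14, job_B:*/15, job_C:*/8, job_D:*/3}
Op 9: unregister job_B -> active={job_A:*/14, job_C:*/8, job_D:*/3}
Op 10: register job_C */10 -> active={job_A:*/14, job_C:*/10, job_D:*/3}
Op 11: register job_D */11 -> active={job_A:*/14, job_C:*/10, job_D:*/11}
Op 12: register job_B */11 -> active={job_A:*/14, job_B:*/11, job_C:*/10, job_D:*/11}
Op 13: unregister job_A -> active={job_B:*/11, job_C:*/10, job_D:*/11}
Final interval of job_D = 11
Next fire of job_D after T=87: (87//11+1)*11 = 88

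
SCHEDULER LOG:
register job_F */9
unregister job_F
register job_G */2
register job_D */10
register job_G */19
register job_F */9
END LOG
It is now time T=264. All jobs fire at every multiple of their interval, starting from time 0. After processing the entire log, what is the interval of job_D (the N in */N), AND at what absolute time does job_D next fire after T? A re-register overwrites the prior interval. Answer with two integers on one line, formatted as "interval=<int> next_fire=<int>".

Op 1: register job_F */9 -> active={job_F:*/9}
Op 2: unregister job_F -> active={}
Op 3: register job_G */2 -> active={job_G:*/2}
Op 4: register job_D */10 -> active={job_D:*/10, job_G:*/2}
Op 5: register job_G */19 -> active={job_D:*/10, job_G:*/19}
Op 6: register job_F */9 -> active={job_D:*/10, job_F:*/9, job_G:*/19}
Final interval of job_D = 10
Next fire of job_D after T=264: (264//10+1)*10 = 270

Answer: interval=10 next_fire=270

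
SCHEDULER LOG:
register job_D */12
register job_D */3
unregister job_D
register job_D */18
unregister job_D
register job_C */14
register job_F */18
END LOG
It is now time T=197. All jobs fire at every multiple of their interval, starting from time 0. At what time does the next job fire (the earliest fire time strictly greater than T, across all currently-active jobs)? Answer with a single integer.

Op 1: register job_D */12 -> active={job_D:*/12}
Op 2: register job_D */3 -> active={job_D:*/3}
Op 3: unregister job_D -> active={}
Op 4: register job_D */18 -> active={job_D:*/18}
Op 5: unregister job_D -> active={}
Op 6: register job_C */14 -> active={job_C:*/14}
Op 7: register job_F */18 -> active={job_C:*/14, job_F:*/18}
  job_C: interval 14, next fire after T=197 is 210
  job_F: interval 18, next fire after T=197 is 198
Earliest fire time = 198 (job job_F)

Answer: 198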